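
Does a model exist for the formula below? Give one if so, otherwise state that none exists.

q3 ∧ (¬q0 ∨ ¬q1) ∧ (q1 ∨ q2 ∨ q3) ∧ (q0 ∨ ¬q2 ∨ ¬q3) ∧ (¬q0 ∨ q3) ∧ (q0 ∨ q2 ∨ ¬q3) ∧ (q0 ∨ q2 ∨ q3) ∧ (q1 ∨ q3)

q0 = True; q1 = False; q2 = False; q3 = True

Unit clause (q3) forces q3 = True.
Try q0 = False:
  (q0 ∨ ¬q2 ∨ ¬q3) forces q2 = False.
  clause (q0 ∨ q2 ∨ ¬q3) is falsified — backtrack.
So q0 = True.
  then (¬q0 ∨ ¬q1) forces q1 = False.
Set q2 = False.
Check each clause:
  (q3): q3 holds.
  (¬q0 ∨ ¬q1): ¬q1 holds.
  (q1 ∨ q2 ∨ q3): q3 holds.
  (q0 ∨ ¬q2 ∨ ¬q3): q0 holds.
  (¬q0 ∨ q3): q3 holds.
  (q0 ∨ q2 ∨ ¬q3): q0 holds.
  (q0 ∨ q2 ∨ q3): q0 holds.
  (q1 ∨ q3): q3 holds.
All clauses satisfied.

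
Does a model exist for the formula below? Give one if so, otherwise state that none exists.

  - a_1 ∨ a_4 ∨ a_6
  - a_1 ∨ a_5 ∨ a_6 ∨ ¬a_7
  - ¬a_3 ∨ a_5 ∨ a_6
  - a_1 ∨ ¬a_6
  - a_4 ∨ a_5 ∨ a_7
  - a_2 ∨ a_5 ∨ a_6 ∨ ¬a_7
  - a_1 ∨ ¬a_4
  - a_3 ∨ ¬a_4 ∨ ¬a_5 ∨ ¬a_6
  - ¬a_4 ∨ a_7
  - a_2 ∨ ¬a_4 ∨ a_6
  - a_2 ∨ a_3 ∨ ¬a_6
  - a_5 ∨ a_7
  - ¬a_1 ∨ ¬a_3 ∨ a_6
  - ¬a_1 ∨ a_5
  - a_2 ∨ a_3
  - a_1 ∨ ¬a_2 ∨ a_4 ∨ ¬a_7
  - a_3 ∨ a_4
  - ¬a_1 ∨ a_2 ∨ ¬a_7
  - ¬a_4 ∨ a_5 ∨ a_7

Try a_1 = False:
  (a_1 ∨ ¬a_6) forces a_6 = False.
  (a_1 ∨ a_4 ∨ a_6) forces a_4 = True.
  clause (a_1 ∨ ¬a_4) is falsified — backtrack.
So a_1 = True.
  then (¬a_1 ∨ a_5) forces a_5 = True.
Set a_2 = True.
Set a_3 = False.
  then (a_3 ∨ a_4) forces a_4 = True.
  then (a_3 ∨ ¬a_4 ∨ ¬a_5 ∨ ¬a_6) forces a_6 = False.
  then (¬a_4 ∨ a_7) forces a_7 = True.
All clauses satisfied.

a_1 = True, a_2 = True, a_3 = False, a_4 = True, a_5 = True, a_6 = False, a_7 = True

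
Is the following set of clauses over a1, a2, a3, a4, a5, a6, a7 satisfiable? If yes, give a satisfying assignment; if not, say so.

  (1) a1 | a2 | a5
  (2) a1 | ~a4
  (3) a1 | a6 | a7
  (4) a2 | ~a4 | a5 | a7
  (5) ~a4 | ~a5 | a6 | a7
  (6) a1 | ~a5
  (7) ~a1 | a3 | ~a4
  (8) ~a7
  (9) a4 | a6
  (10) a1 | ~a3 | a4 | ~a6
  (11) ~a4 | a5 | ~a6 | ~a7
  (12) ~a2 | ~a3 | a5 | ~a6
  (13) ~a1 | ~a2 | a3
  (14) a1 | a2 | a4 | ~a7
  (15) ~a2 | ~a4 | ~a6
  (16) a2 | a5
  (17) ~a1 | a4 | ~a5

Unit clause (~a7) forces a7 = False.
Set a1 = True.
Set a2 = True.
  then (~a1 | ~a2 | a3) forces a3 = True.
Try a4 = False:
  (a4 | a6) forces a6 = True.
  (~a2 | ~a3 | a5 | ~a6) forces a5 = True.
  clause (~a1 | a4 | ~a5) is falsified — backtrack.
So a4 = True.
  then (~a2 | ~a4 | ~a6) forces a6 = False.
  then (~a4 | ~a5 | a6 | a7) forces a5 = False.
All clauses satisfied.

a1 = True, a2 = True, a3 = True, a4 = True, a5 = False, a6 = False, a7 = False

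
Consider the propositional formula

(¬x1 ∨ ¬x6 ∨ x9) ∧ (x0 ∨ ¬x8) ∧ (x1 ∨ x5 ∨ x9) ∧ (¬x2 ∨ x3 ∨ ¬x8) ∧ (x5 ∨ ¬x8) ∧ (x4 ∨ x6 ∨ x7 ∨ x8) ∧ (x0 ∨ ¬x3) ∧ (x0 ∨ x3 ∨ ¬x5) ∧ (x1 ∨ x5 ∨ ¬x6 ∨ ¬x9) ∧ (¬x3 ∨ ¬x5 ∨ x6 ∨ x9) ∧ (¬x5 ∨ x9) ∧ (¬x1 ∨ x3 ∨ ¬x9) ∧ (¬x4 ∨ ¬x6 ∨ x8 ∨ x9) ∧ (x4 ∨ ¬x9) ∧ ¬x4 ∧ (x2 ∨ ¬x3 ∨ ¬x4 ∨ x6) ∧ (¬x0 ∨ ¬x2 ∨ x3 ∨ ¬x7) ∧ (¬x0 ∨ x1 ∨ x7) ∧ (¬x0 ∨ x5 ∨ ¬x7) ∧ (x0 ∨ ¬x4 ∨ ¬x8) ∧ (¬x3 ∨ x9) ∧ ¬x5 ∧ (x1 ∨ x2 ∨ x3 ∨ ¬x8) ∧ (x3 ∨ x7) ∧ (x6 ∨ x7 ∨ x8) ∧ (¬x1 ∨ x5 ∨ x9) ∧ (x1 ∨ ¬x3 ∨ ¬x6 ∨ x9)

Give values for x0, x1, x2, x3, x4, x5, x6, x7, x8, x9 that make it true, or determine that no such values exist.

UNSATISFIABLE

Case x4 = True:
  Clause (¬x4) is falsified — contradiction.
Case x4 = False:
  (x4 ∨ ¬x9) forces x9 = False.
  (¬x5 ∨ x9) forces x5 = False.
  (x1 ∨ x5 ∨ x9) forces x1 = True.
  Clause (¬x1 ∨ x5 ∨ x9) is falsified — contradiction.
Both cases fail, so the formula is unsatisfiable.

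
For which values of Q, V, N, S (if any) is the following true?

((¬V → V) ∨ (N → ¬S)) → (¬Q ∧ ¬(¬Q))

Q=T, V=F, N=T, S=T

  ((¬V → V) ∨ (N → ¬S)) → (¬Q ∧ ¬(¬Q)) = True
    (¬V → V) ∨ (N → ¬S) = False
      ¬V → V = False
        ¬V = True
      N → ¬S = False
        ¬S = False
    ¬Q ∧ ¬(¬Q) = False
      ¬Q = False
      ¬(¬Q) = True
        ¬Q = False
The formula evaluates to True.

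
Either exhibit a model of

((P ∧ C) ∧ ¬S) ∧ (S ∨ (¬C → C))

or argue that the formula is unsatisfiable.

C = True; P = True; S = False

  (P ∧ C) ∧ ¬S = True
    P ∧ C = True
    ¬S = True
  S ∨ (¬C → C) = True
    ¬C → C = True
      ¬C = False
Both conjuncts True, so the formula holds.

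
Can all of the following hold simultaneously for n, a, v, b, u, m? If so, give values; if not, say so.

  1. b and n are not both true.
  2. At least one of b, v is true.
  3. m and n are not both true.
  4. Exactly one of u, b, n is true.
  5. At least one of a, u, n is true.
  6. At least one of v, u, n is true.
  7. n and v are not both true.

n: False, a: False, v: True, b: False, u: True, m: False

  (1) b=F, n=F — not both ✓
  (2) {b, v}: 1 true — at least one ✓
  (3) m=F, n=F — not both ✓
  (4) {u, b, n}: 1 true — exactly one ✓
  (5) {a, u, n}: 1 true — at least one ✓
  (6) {v, u, n}: 2 true — at least one ✓
  (7) n=F, v=T — not both ✓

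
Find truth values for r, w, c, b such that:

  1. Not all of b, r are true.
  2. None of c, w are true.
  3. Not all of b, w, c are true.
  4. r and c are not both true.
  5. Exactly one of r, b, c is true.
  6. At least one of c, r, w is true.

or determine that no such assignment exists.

r=T, w=F, c=F, b=F

  (1) {b, r}: 1/2 true — not all ✓
  (2) {c, w}: 0 true — none ✓
  (3) {b, w, c}: 0/3 true — not all ✓
  (4) r=T, c=F — not both ✓
  (5) {r, b, c}: 1 true — exactly one ✓
  (6) {c, r, w}: 1 true — at least one ✓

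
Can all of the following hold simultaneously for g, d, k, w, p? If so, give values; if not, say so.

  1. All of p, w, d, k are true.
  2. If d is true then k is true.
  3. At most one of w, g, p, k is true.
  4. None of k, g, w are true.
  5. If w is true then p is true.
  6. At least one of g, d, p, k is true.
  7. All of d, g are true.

Case g = True:
  Constraint (4) is violated (g=T) — contradiction.
Case g = False:
  Constraint (7) is violated (g=F) — contradiction.
Both cases fail — unsatisfiable.

Unsatisfiable — no assignment works.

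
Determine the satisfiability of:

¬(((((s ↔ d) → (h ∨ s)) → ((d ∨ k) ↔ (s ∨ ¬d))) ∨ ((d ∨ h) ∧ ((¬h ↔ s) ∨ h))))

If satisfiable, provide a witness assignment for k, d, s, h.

k = False, d = False, s = True, h = False

  ¬(((((s ↔ d) → (h ∨ s)) → ((d ∨ k) ↔ (s ∨ ¬d))) ∨ ((d ∨ h) ∧ ((¬h ↔ s) ∨ h)))) = True
    (((s ↔ d) → (h ∨ s)) → ((d ∨ k) ↔ (s ∨ ¬d))) ∨ ((d ∨ h) ∧ ((¬h ↔ s) ∨ h)) = False
      ((s ↔ d) → (h ∨ s)) → ((d ∨ k) ↔ (s ∨ ¬d)) = False
        (s ↔ d) → (h ∨ s) = True
          s ↔ d = False
          h ∨ s = True
        (d ∨ k) ↔ (s ∨ ¬d) = False
          d ∨ k = False
          s ∨ ¬d = True
            ¬d = True
      (d ∨ h) ∧ ((¬h ↔ s) ∨ h) = False
        d ∨ h = False
        (¬h ↔ s) ∨ h = True
          ¬h ↔ s = True
            ¬h = True
The formula evaluates to True.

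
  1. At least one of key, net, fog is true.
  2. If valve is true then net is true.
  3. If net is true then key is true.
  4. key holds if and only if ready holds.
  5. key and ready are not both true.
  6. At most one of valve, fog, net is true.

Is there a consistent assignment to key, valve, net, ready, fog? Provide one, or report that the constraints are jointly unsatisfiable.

key = False, valve = False, net = False, ready = False, fog = True

  (1) {key, net, fog}: 1 true — at least one ✓
  (2) valve=F ⇒ net: vacuous ✓
  (3) net=F ⇒ key: vacuous ✓
  (4) key=F, ready=F — same ✓
  (5) key=F, ready=F — not both ✓
  (6) {valve, fog, net}: 1 true — at most one ✓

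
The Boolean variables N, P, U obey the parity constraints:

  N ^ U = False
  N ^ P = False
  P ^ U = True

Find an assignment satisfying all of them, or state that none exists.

Adding constraints 1, 2, 3 mod 2: every variable appears an even number of times on the left, so the left side is 0.
But the right sides sum to 1 (mod 2). 0 ≠ 1 — the system is inconsistent.

The formula is unsatisfiable.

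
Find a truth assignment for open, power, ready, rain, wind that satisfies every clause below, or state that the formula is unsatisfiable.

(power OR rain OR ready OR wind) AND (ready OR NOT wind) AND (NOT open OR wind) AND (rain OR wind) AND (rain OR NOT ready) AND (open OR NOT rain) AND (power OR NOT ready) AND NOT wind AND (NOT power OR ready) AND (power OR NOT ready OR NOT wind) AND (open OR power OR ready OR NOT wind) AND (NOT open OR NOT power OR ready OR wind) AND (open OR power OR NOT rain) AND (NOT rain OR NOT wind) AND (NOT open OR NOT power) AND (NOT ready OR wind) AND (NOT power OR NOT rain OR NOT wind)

Case wind = True:
  Clause (NOT wind) is falsified — contradiction.
Case wind = False:
  (NOT open OR wind) forces open = False.
  (rain OR wind) forces rain = True.
  Clause (open OR NOT rain) is falsified — contradiction.
Both cases fail, so the formula is unsatisfiable.

UNSATISFIABLE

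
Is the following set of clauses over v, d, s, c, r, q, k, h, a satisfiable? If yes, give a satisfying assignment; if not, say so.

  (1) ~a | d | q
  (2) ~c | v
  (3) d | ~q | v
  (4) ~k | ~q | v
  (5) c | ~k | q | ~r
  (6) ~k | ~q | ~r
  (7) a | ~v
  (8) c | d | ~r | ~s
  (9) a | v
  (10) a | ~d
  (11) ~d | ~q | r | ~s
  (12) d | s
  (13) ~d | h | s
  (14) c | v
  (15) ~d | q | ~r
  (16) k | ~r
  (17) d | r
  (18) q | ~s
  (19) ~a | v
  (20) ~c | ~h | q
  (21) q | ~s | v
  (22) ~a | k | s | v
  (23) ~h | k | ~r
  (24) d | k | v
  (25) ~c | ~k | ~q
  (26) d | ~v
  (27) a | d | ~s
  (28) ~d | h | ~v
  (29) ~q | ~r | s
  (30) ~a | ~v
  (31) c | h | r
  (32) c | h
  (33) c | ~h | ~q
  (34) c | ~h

Case v = True:
  (a | ~v) forces a = True.
  Clause (~a | ~v) is falsified — contradiction.
Case v = False:
  (~c | v) forces c = False.
  Clause (c | v) is falsified — contradiction.
Both cases fail, so the formula is unsatisfiable.

UNSATISFIABLE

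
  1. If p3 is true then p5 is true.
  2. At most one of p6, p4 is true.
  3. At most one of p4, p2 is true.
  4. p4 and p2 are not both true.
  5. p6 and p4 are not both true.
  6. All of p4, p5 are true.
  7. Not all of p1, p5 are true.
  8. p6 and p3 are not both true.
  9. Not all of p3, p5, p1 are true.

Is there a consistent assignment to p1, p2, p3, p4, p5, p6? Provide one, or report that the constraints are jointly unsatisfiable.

p1 = False; p2 = False; p3 = True; p4 = True; p5 = True; p6 = False

  (1) p3=T ⇒ p5: T ✓
  (2) {p6, p4}: 1 true — at most one ✓
  (3) {p4, p2}: 1 true — at most one ✓
  (4) p4=T, p2=F — not both ✓
  (5) p6=F, p4=T — not both ✓
  (6) {p4, p5}: all 2 true ✓
  (7) {p1, p5}: 1/2 true — not all ✓
  (8) p6=F, p3=T — not both ✓
  (9) {p3, p5, p1}: 2/3 true — not all ✓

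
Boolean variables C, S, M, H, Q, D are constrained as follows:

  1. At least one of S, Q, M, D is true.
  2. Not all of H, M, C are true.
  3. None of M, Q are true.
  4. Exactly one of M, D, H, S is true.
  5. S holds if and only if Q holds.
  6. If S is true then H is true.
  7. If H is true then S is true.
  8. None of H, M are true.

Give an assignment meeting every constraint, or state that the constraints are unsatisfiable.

C = True, S = False, M = False, H = False, Q = False, D = True

  (1) {S, Q, M, D}: 1 true — at least one ✓
  (2) {H, M, C}: 1/3 true — not all ✓
  (3) {M, Q}: 0 true — none ✓
  (4) {M, D, H, S}: 1 true — exactly one ✓
  (5) S=F, Q=F — same ✓
  (6) S=F ⇒ H: vacuous ✓
  (7) H=F ⇒ S: vacuous ✓
  (8) {H, M}: 0 true — none ✓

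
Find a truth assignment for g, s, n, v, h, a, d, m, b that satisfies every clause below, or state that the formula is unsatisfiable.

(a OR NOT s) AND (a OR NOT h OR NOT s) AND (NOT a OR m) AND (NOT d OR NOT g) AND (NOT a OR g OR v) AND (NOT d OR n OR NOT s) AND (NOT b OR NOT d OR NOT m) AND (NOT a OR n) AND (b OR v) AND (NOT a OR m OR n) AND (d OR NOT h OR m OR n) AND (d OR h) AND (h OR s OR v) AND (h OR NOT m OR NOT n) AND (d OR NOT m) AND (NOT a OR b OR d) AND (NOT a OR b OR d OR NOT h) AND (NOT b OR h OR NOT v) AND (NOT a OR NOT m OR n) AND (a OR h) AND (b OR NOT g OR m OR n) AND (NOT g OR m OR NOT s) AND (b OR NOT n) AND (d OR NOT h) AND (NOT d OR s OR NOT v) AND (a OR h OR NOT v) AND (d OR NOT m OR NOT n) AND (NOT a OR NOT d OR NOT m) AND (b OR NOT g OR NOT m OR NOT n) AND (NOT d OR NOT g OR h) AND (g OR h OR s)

Set g = False.
Set s = False.
  then (g OR h OR s) forces h = True.
  then (d OR NOT h) forces d = True.
  then (NOT d OR s OR NOT v) forces v = False.
  then (NOT a OR g OR v) forces a = False.
  then (b OR v) forces b = True.
  then (NOT b OR NOT d OR NOT m) forces m = False.
Set n = True.
All clauses satisfied.

g=F; s=F; n=T; v=F; h=T; a=F; d=T; m=F; b=T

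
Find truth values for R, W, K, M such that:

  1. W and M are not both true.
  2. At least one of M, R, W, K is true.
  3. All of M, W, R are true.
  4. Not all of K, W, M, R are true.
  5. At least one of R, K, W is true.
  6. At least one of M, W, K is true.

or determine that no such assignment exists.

UNSATISFIABLE

Case W = True:
  (1) with W=T forces M = False.
  Constraint (3) is violated (M=F) — contradiction.
Case W = False:
  Constraint (3) is violated (W=F) — contradiction.
Both cases fail — unsatisfiable.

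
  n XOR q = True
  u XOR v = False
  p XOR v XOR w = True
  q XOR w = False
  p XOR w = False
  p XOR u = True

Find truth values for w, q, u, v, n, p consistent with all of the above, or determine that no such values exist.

w: False, q: False, u: True, v: True, n: True, p: False

n XOR q = T XOR F = True ✓
u XOR v = T XOR T = False ✓
p XOR v XOR w = F XOR T XOR F = True ✓
q XOR w = F XOR F = False ✓
p XOR w = F XOR F = False ✓
p XOR u = F XOR T = True ✓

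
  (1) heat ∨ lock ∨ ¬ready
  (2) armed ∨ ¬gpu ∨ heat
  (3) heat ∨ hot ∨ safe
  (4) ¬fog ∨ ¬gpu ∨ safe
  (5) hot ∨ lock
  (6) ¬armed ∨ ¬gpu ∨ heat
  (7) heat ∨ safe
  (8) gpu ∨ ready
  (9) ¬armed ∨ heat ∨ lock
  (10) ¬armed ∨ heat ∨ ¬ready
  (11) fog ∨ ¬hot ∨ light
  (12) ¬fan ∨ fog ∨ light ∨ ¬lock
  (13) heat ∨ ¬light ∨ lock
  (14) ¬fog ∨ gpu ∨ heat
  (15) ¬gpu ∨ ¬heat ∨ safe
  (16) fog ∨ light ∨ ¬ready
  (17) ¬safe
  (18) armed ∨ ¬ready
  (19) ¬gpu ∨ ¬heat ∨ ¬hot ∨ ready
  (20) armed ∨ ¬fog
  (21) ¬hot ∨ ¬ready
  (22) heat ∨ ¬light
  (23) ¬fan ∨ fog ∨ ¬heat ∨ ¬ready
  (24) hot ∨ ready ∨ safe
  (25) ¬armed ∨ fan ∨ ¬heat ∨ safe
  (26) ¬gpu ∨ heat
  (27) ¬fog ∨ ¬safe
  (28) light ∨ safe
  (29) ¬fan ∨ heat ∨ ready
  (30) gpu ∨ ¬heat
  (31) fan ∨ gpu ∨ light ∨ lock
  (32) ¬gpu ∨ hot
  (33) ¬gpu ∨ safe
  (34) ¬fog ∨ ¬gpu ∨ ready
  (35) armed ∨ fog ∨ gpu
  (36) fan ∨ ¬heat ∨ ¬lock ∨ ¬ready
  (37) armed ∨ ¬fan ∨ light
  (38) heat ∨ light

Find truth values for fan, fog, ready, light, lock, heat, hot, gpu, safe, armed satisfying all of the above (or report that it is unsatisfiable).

Case safe = True:
  Clause (¬safe) is falsified — contradiction.
Case safe = False:
  (heat ∨ safe) forces heat = True.
  (¬gpu ∨ ¬heat ∨ safe) forces gpu = False.
  Clause (gpu ∨ ¬heat) is falsified — contradiction.
Both cases fail, so the formula is unsatisfiable.

UNSATISFIABLE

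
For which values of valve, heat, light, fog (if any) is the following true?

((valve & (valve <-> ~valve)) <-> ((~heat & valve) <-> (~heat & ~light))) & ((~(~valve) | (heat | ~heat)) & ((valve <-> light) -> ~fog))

valve=T, heat=F, light=T, fog=F

  (valve & (valve <-> ~valve)) <-> ((~heat & valve) <-> (~heat & ~light)) = True
    valve & (valve <-> ~valve) = False
      valve <-> ~valve = False
        ~valve = False
    (~heat & valve) <-> (~heat & ~light) = False
      ~heat & valve = True
        ~heat = True
      ~heat & ~light = False
        ~heat = True
        ~light = False
  (~(~valve) | (heat | ~heat)) & ((valve <-> light) -> ~fog) = True
    ~(~valve) | (heat | ~heat) = True
      ~(~valve) = True
        ~valve = False
      heat | ~heat = True
        ~heat = True
    (valve <-> light) -> ~fog = True
      valve <-> light = True
      ~fog = True
Both conjuncts True, so the formula holds.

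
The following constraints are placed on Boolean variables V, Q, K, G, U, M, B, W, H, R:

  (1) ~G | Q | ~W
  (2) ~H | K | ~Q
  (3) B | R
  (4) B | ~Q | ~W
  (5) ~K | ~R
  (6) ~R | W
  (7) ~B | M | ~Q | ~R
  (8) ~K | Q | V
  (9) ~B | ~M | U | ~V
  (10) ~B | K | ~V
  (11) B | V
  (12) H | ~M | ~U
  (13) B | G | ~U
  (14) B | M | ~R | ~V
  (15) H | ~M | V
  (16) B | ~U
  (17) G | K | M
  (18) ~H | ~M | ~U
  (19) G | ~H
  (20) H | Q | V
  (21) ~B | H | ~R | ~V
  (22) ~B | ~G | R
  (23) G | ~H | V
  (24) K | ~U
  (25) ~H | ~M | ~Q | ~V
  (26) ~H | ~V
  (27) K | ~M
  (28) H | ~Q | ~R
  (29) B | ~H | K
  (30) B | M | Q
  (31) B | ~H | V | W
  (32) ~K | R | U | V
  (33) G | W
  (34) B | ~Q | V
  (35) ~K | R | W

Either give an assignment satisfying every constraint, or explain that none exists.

V=T, Q=T, K=T, G=F, U=T, M=F, B=T, W=T, H=F, R=F

Set V = True.
  then (~H | ~V) forces H = False.
Set Q = True.
  then (H | ~Q | ~R) forces R = False.
  then (B | R) forces B = True.
  then (~B | K | ~V) forces K = True.
  then (~B | ~G | R) forces G = False.
  then (G | W) forces W = True.
Set U = True.
  then (H | ~M | ~U) forces M = False.
All clauses satisfied.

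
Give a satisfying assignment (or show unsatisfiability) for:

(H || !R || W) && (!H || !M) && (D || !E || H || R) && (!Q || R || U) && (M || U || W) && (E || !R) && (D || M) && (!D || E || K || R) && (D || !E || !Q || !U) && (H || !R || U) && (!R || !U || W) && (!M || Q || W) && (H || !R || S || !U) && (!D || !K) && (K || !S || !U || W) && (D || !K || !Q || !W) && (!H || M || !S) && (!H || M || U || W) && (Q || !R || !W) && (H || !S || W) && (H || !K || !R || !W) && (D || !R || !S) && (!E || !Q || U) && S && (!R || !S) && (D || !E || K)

U = False, M = True, E = True, K = False, W = True, R = False, Q = False, H = False, D = True, S = True

Unit clause (S) forces S = True.
In (!R || !S) only !R is left, so R = False.
Set U = False.
  then (!Q || R || U) forces Q = False.
Set M = True.
  then (!H || !M) forces H = False.
  then (!M || Q || W) forces W = True.
Set E = True.
  then (D || !E || H || R) forces D = True.
  then (!D || !K) forces K = False.
All clauses satisfied.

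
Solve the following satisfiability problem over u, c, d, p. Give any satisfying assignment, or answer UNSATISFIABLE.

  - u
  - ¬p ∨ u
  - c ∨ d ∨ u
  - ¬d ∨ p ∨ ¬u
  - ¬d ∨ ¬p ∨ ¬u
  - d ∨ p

Unit clause (u) forces u = True.
Set c = True.
Try d = True:
  (¬d ∨ p ∨ ¬u) forces p = True.
  clause (¬d ∨ ¬p ∨ ¬u) is falsified — backtrack.
So d = False.
  then (d ∨ p) forces p = True.
All clauses satisfied.

u = True, c = True, d = False, p = True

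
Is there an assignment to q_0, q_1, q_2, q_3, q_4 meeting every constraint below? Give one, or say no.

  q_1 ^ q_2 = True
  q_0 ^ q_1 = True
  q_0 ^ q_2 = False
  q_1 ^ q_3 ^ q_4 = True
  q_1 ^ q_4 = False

q_0=F, q_1=T, q_2=F, q_3=T, q_4=T

q_1 ^ q_2 = T ^ F = True ✓
q_0 ^ q_1 = F ^ T = True ✓
q_0 ^ q_2 = F ^ F = False ✓
q_1 ^ q_3 ^ q_4 = T ^ T ^ T = True ✓
q_1 ^ q_4 = T ^ T = False ✓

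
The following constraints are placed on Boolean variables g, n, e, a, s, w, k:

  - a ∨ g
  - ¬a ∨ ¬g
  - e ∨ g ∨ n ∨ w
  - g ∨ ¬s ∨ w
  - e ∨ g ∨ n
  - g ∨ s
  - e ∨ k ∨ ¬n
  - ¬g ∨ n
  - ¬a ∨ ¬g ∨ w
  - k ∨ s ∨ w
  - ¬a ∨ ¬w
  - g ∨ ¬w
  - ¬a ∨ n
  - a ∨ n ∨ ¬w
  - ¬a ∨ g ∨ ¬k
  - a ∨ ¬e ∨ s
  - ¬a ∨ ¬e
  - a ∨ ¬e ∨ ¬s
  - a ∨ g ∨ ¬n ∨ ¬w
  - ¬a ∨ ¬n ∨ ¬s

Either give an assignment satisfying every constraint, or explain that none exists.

g = True, n = True, e = False, a = False, s = False, w = True, k = True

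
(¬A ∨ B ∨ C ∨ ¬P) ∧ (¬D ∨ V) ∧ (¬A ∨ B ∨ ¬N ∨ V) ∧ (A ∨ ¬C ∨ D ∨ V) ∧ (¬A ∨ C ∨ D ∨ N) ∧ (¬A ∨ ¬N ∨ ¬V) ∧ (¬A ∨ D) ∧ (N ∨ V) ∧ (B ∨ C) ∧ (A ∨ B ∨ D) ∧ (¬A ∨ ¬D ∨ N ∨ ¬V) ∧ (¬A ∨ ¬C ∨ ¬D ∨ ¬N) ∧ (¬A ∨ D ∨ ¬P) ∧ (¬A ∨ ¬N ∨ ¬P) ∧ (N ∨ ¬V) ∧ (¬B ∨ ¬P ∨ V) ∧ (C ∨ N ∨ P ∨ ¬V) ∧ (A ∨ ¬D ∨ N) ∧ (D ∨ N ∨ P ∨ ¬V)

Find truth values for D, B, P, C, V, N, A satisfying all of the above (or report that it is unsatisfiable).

Set D = True.
  then (¬D ∨ V) forces V = True.
  then (N ∨ ¬V) forces N = True.
  then (¬A ∨ ¬N ∨ ¬V) forces A = False.
Set B = False.
  then (B ∨ C) forces C = True.
Set P = True.
All clauses satisfied.

D: True; B: False; P: True; C: True; V: True; N: True; A: False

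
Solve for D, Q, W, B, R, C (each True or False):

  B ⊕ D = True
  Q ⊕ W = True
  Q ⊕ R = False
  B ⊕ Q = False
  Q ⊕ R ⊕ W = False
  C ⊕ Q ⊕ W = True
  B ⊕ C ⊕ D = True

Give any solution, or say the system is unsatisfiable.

D: False, Q: True, W: False, B: True, R: True, C: False

B ⊕ D = T ⊕ F = True ✓
Q ⊕ W = T ⊕ F = True ✓
Q ⊕ R = T ⊕ T = False ✓
B ⊕ Q = T ⊕ T = False ✓
Q ⊕ R ⊕ W = T ⊕ T ⊕ F = False ✓
C ⊕ Q ⊕ W = F ⊕ T ⊕ F = True ✓
B ⊕ C ⊕ D = T ⊕ F ⊕ F = True ✓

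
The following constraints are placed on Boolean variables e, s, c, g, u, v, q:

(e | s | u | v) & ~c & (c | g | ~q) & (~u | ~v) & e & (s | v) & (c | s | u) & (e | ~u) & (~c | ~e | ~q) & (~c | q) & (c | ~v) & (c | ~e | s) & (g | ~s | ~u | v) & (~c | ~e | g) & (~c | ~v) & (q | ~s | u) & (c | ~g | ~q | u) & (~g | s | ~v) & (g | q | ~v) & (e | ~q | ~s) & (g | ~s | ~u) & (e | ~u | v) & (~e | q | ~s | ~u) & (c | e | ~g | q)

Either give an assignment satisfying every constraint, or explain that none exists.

e = True; s = True; c = False; g = True; u = True; v = False; q = True

Unit clause (~c) forces c = False.
Unit clause (e) forces e = True.
In (c | ~v) only ~v is left, so v = False.
In (c | ~e | s) only s is left, so s = True.
Set g = True.
Try u = False:
  (q | ~s | u) forces q = True.
  clause (c | ~g | ~q | u) is falsified — backtrack.
So u = True.
  then (~e | q | ~s | ~u) forces q = True.
All clauses satisfied.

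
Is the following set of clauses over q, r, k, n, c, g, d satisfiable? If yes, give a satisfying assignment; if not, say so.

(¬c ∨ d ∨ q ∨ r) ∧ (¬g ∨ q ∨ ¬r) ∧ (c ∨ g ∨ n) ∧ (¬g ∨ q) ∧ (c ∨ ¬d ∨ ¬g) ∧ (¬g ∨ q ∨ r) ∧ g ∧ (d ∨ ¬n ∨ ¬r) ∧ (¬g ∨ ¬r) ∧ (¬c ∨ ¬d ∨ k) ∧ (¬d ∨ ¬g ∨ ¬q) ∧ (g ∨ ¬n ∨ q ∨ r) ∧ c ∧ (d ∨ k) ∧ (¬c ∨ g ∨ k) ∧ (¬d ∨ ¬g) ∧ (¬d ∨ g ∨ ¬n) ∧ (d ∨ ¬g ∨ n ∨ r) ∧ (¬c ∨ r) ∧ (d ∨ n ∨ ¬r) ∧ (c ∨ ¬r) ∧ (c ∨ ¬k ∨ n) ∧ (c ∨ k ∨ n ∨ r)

Unsatisfiable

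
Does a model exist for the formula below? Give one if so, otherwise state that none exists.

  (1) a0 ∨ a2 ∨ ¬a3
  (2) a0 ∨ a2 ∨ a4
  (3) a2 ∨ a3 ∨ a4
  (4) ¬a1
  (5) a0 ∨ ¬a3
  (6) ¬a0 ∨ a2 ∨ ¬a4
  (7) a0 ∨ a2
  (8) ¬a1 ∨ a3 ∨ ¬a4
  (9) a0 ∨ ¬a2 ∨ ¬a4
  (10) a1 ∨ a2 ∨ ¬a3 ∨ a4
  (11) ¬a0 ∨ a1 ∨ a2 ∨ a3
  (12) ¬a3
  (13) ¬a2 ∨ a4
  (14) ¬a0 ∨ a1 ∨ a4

a0=T, a1=F, a2=T, a3=F, a4=T

Unit clause (¬a1) forces a1 = False.
Unit clause (¬a3) forces a3 = False.
Set a0 = True.
  then (¬a0 ∨ a1 ∨ a2 ∨ a3) forces a2 = True.
  then (¬a2 ∨ a4) forces a4 = True.
All clauses satisfied.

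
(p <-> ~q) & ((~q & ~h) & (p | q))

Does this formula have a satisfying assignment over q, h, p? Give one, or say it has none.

q = False; h = False; p = True

  p <-> ~q = True
    ~q = True
  (~q & ~h) & (p | q) = True
    ~q & ~h = True
      ~q = True
      ~h = True
    p | q = True
Both conjuncts True, so the formula holds.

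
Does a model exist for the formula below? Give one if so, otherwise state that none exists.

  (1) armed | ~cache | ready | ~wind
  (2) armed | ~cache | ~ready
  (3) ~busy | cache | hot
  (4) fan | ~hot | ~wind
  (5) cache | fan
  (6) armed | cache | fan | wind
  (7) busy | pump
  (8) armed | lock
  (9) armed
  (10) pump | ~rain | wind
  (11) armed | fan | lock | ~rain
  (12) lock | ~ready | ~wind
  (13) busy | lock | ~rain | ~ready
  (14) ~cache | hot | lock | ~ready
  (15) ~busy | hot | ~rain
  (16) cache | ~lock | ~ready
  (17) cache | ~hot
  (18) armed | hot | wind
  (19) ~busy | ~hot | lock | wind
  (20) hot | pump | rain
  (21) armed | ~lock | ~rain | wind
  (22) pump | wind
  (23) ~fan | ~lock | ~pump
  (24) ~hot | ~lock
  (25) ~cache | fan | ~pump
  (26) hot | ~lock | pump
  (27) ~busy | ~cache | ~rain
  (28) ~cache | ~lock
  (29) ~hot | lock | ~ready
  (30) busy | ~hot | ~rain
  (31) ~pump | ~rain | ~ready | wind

lock = False, rain = True, busy = False, armed = True, pump = True, fan = True, cache = True, wind = False, hot = False, ready = False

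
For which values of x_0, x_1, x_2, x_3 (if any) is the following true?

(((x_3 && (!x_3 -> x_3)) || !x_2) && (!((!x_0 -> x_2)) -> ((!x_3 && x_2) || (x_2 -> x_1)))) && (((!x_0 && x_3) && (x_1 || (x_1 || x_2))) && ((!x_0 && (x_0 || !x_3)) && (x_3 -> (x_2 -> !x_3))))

Case x_3 = True: the formula simplifies to (!((!x_0 -> x_2)) -> (x_2 -> x_1)) && ((!x_0 && (x_1 || (x_1 || x_2))) && ((!x_0 && x_0) && !x_2)).
  x_0 = True: the conjunct !x_0 is False.
  x_0 = False: the conjunct x_0 is False.
Case x_3 = False: the conjunct x_3 is False.
Both cases fail — unsatisfiable.

Unsatisfiable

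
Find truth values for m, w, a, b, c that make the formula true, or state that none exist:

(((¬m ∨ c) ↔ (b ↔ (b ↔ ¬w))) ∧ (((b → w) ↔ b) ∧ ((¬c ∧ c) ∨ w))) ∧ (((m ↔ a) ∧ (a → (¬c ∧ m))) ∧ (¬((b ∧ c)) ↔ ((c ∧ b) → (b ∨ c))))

m=T, w=T, a=T, b=T, c=F

  ((¬m ∨ c) ↔ (b ↔ (b ↔ ¬w))) ∧ (((b → w) ↔ b) ∧ ((¬c ∧ c) ∨ w)) = True
    (¬m ∨ c) ↔ (b ↔ (b ↔ ¬w)) = True
      ¬m ∨ c = False
        ¬m = False
      b ↔ (b ↔ ¬w) = False
        b ↔ ¬w = False
          ¬w = False
    ((b → w) ↔ b) ∧ ((¬c ∧ c) ∨ w) = True
      (b → w) ↔ b = True
        b → w = True
      (¬c ∧ c) ∨ w = True
        ¬c ∧ c = False
          ¬c = True
  ((m ↔ a) ∧ (a → (¬c ∧ m))) ∧ (¬((b ∧ c)) ↔ ((c ∧ b) → (b ∨ c))) = True
    (m ↔ a) ∧ (a → (¬c ∧ m)) = True
      m ↔ a = True
      a → (¬c ∧ m) = True
        ¬c ∧ m = True
          ¬c = True
    ¬((b ∧ c)) ↔ ((c ∧ b) → (b ∨ c)) = True
      ¬((b ∧ c)) = True
        b ∧ c = False
      (c ∧ b) → (b ∨ c) = True
        c ∧ b = False
        b ∨ c = True
Both conjuncts True, so the formula holds.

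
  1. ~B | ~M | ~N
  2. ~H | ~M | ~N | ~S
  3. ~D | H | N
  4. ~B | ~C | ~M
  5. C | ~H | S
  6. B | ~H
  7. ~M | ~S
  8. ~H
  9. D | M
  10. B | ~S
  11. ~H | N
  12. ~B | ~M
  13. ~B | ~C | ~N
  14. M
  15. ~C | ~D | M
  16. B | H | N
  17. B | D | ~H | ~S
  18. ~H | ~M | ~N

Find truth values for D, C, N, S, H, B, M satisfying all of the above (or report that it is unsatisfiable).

Unit clause (~H) forces H = False.
Unit clause (M) forces M = True.
In (~M | ~S) only ~S is left, so S = False.
In (~B | ~M) only ~B is left, so B = False.
In (B | H | N) only N is left, so N = True.
Set D = True.
Set C = True.
All clauses satisfied.

D=T; C=T; N=T; S=F; H=F; B=F; M=T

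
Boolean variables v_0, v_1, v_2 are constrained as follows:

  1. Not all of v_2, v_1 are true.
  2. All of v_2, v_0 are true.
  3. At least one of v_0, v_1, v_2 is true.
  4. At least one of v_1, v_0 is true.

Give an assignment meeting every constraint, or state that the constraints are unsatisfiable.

v_0: True, v_1: False, v_2: True

  (1) {v_2, v_1}: 1/2 true — not all ✓
  (2) {v_2, v_0}: all 2 true ✓
  (3) {v_0, v_1, v_2}: 2 true — at least one ✓
  (4) {v_1, v_0}: 1 true — at least one ✓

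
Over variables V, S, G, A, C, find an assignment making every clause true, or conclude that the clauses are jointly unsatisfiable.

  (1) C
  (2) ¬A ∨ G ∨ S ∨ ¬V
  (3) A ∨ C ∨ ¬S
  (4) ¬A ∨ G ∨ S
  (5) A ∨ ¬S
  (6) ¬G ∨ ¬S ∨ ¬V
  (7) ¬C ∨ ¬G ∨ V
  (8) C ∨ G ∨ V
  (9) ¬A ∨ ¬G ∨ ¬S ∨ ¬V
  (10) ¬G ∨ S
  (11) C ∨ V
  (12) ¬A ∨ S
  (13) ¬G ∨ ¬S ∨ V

V = False, S = False, G = False, A = False, C = True

Unit clause (C) forces C = True.
Set V = False.
  then (¬C ∨ ¬G ∨ V) forces G = False.
Set S = False.
  then (¬A ∨ G ∨ S) forces A = False.
All clauses satisfied.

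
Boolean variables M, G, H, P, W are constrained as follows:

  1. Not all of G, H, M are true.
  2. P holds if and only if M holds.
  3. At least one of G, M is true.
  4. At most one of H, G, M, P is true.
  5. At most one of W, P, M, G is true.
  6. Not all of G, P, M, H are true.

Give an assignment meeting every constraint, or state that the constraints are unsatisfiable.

M = False; G = True; H = False; P = False; W = False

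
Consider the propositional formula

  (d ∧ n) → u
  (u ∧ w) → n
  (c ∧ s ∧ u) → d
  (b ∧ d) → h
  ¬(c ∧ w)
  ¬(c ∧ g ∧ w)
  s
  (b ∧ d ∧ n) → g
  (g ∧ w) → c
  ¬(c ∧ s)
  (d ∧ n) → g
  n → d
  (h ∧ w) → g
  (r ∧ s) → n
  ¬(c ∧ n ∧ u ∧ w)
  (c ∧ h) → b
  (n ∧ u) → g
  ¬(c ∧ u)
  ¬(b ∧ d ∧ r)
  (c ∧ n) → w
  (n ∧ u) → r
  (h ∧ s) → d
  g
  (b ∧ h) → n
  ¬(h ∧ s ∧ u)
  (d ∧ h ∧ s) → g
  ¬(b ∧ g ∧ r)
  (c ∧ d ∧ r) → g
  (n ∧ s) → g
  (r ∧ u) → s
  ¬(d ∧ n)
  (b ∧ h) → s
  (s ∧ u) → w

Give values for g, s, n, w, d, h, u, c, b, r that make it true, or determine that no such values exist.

g: True, s: True, n: False, w: False, d: False, h: False, u: False, c: False, b: True, r: False

Unit clause (s) forces s = True.
In (¬c ∨ ¬s) only ¬c is left, so c = False.
Unit clause (g) forces g = True.
In (c ∨ ¬g ∨ ¬w) only ¬w is left, so w = False.
In (¬s ∨ ¬u ∨ w) only ¬u is left, so u = False.
Try n = True:
  (¬d ∨ ¬n) forces d = False.
  clause (d ∨ ¬n) is falsified — backtrack.
So n = False.
  then (n ∨ ¬r ∨ ¬s) forces r = False.
Set d = False.
  then (d ∨ ¬h ∨ ¬s) forces h = False.
Set b = True.
All clauses satisfied.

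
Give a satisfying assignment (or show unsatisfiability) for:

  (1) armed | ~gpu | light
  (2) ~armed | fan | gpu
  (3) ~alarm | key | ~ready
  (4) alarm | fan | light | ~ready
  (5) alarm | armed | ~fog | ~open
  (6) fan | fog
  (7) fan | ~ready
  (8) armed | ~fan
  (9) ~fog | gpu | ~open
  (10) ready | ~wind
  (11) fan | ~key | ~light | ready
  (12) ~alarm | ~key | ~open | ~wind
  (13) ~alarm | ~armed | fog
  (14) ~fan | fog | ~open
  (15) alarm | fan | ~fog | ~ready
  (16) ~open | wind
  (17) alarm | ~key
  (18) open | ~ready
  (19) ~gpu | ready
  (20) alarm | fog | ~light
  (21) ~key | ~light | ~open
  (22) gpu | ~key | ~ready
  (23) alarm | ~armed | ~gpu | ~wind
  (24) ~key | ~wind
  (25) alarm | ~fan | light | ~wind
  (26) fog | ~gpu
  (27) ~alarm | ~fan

gpu=F, armed=F, alarm=F, fan=F, wind=F, open=F, light=F, ready=F, fog=T, key=F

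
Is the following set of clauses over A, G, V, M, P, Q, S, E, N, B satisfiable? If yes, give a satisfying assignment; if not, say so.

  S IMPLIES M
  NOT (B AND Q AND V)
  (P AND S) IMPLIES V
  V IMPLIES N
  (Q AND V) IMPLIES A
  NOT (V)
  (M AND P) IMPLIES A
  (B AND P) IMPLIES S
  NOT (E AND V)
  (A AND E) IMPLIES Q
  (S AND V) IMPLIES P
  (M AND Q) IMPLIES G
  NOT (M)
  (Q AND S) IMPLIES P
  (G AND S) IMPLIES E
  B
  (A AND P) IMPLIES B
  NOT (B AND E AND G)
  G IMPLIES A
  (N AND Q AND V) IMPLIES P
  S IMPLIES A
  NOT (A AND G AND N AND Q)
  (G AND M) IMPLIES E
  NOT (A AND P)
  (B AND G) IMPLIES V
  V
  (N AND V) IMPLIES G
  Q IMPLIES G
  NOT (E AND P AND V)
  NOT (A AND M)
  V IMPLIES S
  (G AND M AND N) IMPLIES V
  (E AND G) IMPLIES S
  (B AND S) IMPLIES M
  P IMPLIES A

Unsatisfiable — no assignment works.

Case V = True:
  Clause (NOT V) is falsified — contradiction.
Case V = False:
  Clause (V) is falsified — contradiction.
Both cases fail, so the formula is unsatisfiable.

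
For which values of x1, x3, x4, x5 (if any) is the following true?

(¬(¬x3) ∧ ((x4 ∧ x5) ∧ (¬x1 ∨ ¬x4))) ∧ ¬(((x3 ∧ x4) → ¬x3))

x1 = False, x3 = True, x4 = True, x5 = True

  ¬(¬x3) ∧ ((x4 ∧ x5) ∧ (¬x1 ∨ ¬x4)) = True
    ¬(¬x3) = True
      ¬x3 = False
    (x4 ∧ x5) ∧ (¬x1 ∨ ¬x4) = True
      x4 ∧ x5 = True
      ¬x1 ∨ ¬x4 = True
        ¬x1 = True
        ¬x4 = False
  ¬(((x3 ∧ x4) → ¬x3)) = True
    (x3 ∧ x4) → ¬x3 = False
      x3 ∧ x4 = True
      ¬x3 = False
Both conjuncts True, so the formula holds.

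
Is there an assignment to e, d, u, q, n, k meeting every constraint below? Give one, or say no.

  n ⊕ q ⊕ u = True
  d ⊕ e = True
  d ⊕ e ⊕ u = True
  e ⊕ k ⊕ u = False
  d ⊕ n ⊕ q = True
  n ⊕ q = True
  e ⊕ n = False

e = True; d = False; u = False; q = False; n = True; k = True

n ⊕ q ⊕ u = T ⊕ F ⊕ F = True ✓
d ⊕ e = F ⊕ T = True ✓
d ⊕ e ⊕ u = F ⊕ T ⊕ F = True ✓
e ⊕ k ⊕ u = T ⊕ T ⊕ F = False ✓
d ⊕ n ⊕ q = F ⊕ T ⊕ F = True ✓
n ⊕ q = T ⊕ F = True ✓
e ⊕ n = T ⊕ T = False ✓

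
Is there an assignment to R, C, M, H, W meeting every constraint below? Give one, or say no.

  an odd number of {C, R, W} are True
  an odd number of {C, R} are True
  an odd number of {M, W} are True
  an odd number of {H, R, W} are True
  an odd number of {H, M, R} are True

Adding constraints 3, 4, 5 mod 2: every variable appears an even number of times on the left, so the left side is 0.
But the right sides sum to 1 (mod 2). 0 ≠ 1 — the system is inconsistent.

Unsatisfiable — no assignment works.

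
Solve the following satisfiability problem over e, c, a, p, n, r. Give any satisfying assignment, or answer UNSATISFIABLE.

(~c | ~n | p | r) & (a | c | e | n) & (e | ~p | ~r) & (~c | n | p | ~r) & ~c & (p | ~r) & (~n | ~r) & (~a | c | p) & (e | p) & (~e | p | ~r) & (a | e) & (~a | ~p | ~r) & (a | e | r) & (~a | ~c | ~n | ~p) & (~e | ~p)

e: False, c: False, a: True, p: True, n: True, r: False

Unit clause (~c) forces c = False.
Set e = False.
  then (e | p) forces p = True.
  then (a | e) forces a = True.
  then (~a | ~p | ~r) forces r = False.
Set n = True.
All clauses satisfied.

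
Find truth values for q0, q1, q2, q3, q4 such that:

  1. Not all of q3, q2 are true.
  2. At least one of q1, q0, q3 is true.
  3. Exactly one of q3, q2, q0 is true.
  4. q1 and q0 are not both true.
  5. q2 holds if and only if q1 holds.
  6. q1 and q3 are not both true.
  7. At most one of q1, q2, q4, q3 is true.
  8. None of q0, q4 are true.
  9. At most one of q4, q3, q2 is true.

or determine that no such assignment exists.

q0=F, q1=F, q2=F, q3=T, q4=F

  (1) {q3, q2}: 1/2 true — not all ✓
  (2) {q1, q0, q3}: 1 true — at least one ✓
  (3) {q3, q2, q0}: 1 true — exactly one ✓
  (4) q1=F, q0=F — not both ✓
  (5) q2=F, q1=F — same ✓
  (6) q1=F, q3=T — not both ✓
  (7) {q1, q2, q4, q3}: 1 true — at most one ✓
  (8) {q0, q4}: 0 true — none ✓
  (9) {q4, q3, q2}: 1 true — at most one ✓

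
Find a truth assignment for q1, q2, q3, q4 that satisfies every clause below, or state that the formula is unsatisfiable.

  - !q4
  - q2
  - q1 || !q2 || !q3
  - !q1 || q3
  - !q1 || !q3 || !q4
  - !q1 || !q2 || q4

q1=F, q2=T, q3=F, q4=F

Unit clause (!q4) forces q4 = False.
Unit clause (q2) forces q2 = True.
In (!q1 || !q2 || q4) only !q1 is left, so q1 = False.
In (q1 || !q2 || !q3) only !q3 is left, so q3 = False.
Check each clause:
  (!q4): !q4 holds.
  (q2): q2 holds.
  (q1 || !q2 || !q3): !q3 holds.
  (!q1 || q3): !q1 holds.
  (!q1 || !q3 || !q4): !q1 holds.
  (!q1 || !q2 || q4): !q1 holds.
All clauses satisfied.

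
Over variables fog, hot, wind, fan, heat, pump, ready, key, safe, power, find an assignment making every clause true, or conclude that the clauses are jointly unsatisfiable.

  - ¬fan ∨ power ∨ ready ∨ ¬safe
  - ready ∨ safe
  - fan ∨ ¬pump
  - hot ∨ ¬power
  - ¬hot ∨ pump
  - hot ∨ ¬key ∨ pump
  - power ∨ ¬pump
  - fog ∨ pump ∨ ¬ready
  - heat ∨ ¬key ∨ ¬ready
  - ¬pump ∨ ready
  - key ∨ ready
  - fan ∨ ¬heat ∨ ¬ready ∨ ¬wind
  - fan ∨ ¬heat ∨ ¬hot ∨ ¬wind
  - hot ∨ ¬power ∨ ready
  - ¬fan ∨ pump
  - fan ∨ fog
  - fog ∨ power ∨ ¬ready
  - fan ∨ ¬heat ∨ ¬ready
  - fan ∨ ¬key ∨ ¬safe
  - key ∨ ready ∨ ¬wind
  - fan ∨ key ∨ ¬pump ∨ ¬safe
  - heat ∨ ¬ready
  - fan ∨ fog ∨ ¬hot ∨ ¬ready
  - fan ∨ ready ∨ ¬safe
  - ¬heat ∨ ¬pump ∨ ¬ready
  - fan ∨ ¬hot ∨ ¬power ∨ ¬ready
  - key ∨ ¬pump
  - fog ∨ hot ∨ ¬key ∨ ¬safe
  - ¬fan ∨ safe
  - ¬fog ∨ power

Case ready = True:
  (heat ∨ ¬ready) forces heat = True.
  (fan ∨ ¬heat ∨ ¬ready) forces fan = True.
  (¬fan ∨ pump) forces pump = True.
  Clause (¬heat ∨ ¬pump ∨ ¬ready) is falsified — contradiction.
Case ready = False:
  (ready ∨ safe) forces safe = True.
  (¬pump ∨ ready) forces pump = False.
  (¬hot ∨ pump) forces hot = False.
  (hot ∨ ¬power) forces power = False.
  (¬fan ∨ power ∨ ready ∨ ¬safe) forces fan = False.
  Clause (fan ∨ ready ∨ ¬safe) is falsified — contradiction.
Both cases fail, so the formula is unsatisfiable.

The formula is unsatisfiable.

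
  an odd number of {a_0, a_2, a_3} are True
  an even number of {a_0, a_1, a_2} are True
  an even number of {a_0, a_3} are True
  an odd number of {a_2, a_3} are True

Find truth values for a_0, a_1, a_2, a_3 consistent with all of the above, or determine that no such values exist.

a_0 = False; a_1 = True; a_2 = True; a_3 = False

{a_0, a_2, a_3}: 1 true → odd ✓
{a_0, a_1, a_2}: 2 true → even ✓
{a_0, a_3}: 0 true → even ✓
{a_2, a_3}: 1 true → odd ✓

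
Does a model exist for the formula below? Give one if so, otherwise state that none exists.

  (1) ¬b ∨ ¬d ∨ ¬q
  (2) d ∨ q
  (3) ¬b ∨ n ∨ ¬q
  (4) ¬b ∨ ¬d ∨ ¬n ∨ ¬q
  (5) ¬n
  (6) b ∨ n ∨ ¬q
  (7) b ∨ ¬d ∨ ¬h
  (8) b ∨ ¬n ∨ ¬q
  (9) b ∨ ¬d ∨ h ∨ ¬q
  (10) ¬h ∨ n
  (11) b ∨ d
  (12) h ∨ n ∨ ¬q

d = True, q = False, b = True, n = False, h = False

Unit clause (¬n) forces n = False.
In (¬h ∨ n) only ¬h is left, so h = False.
In (h ∨ n ∨ ¬q) only ¬q is left, so q = False.
In (d ∨ q) only d is left, so d = True.
Set b = True.
All clauses satisfied.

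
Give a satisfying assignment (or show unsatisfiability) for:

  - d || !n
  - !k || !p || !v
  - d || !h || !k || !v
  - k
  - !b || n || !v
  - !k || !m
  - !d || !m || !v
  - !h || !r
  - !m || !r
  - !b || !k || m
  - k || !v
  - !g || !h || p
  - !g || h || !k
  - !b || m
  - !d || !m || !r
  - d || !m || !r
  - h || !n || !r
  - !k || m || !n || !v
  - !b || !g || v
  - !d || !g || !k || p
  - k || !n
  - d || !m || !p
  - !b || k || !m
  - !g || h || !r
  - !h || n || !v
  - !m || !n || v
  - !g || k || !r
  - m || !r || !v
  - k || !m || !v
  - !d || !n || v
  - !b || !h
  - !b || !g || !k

m = False, p = True, n = False, b = False, v = False, k = True, h = True, d = True, g = False, r = False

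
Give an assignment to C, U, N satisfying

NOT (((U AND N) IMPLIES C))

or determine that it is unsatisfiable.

C = False, U = True, N = True

  NOT (((U AND N) IMPLIES C)) = True
    (U AND N) IMPLIES C = False
      U AND N = True
The formula evaluates to True.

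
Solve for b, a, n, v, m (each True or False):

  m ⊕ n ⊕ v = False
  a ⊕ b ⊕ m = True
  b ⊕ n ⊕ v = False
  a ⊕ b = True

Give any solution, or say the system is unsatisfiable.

b = False, a = True, n = True, v = True, m = False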